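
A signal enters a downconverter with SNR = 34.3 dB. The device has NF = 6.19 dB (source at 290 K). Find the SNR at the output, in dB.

By definition F = SNR_in/SNR_out, so in dB: SNR_out = SNR_in − NF
SNR_out = 34.3 − 6.19 = 28.11 dB

28.11 dB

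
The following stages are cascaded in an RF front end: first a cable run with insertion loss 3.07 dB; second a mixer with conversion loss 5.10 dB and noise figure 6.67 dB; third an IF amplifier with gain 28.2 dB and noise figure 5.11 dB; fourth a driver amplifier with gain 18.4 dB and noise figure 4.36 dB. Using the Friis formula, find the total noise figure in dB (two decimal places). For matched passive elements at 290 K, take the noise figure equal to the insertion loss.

Convert to linear (a loss of L dB is a gain of −L dB): F_i = 10^(NF_i/10), G_i = 10^(G_i,dB/10)
  Stage 1: F_1 = 10^(3.07/10) = 2.028, G_1 = 10^(−3.07/10) = 0.4932
  Stage 2: F_2 = 10^(6.67/10) = 4.645, G_2 = 10^(−5.10/10) = 0.3090
  Stage 3: F_3 = 10^(5.11/10) = 3.243, G_3 = 10^(28.2/10) = 660.7
  Stage 4: F_4 = 10^(4.36/10) = 2.729, G_4 = 10^(18.4/10) = 69.18
Friis cascade:
  F = 2.028 + (4.645 − 1)/0.4932 + (3.243 − 1)/0.1524 + (2.729 − 1)/100.7 = 24.16
NF = 10 log₁₀(24.16) = 13.83 dB

13.83 dB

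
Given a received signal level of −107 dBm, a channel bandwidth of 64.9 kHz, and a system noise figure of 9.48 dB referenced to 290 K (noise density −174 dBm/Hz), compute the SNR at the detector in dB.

Noise floor: N = −174 + 10 log₁₀(B) + NF
10 log₁₀(6.49×10⁴) = 48.12 dB
N = −174 + 48.12 + 9.48 = −116.40 dBm
SNR = P_sig − N = −107 − (−116.40) = 9.40 dB → 9.4 dB

9.4 dB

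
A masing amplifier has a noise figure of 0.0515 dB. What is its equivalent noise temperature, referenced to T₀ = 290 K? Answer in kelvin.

F = 10^(0.0515/10) = 1.01193
T_e = (F − 1)·T₀ = (1.01193 − 1) × 290 = 3.46 K

3.46 K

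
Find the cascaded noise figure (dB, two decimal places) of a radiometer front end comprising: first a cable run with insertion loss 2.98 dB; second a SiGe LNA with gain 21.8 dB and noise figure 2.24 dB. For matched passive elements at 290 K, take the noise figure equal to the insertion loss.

Convert to linear (a loss of L dB is a gain of −L dB): F_i = 10^(NF_i/10), G_i = 10^(G_i,dB/10)
  Stage 1: F_1 = 10^(2.98/10) = 1.986, G_1 = 10^(−2.98/10) = 0.5035
  Stage 2: F_2 = 10^(2.24/10) = 1.675, G_2 = 10^(21.8/10) = 151.4
Friis cascade:
  F = 1.986 + (1.675 − 1)/0.5035 = 3.327
NF = 10 log₁₀(3.327) = 5.22 dB

5.22 dB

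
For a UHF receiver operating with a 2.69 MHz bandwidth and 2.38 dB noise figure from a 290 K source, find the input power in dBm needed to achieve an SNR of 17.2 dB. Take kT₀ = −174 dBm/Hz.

Sensitivity = −174 + 10 log₁₀(B) + NF + SNR_min
= −174 + 64.3 + 2.38 + 17.2
= −90.12 dBm → −90.1 dBm

−90.1 dBm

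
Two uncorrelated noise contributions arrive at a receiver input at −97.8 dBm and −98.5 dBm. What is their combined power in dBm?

Convert to linear, add, convert back:
P₁ = 1.66×10⁻¹³ W, P₂ = 1.41×10⁻¹³ W
P_tot = 3.07×10⁻¹³ W → 10 log₁₀(P_tot / 10⁻³) = −95.1 dBm

−95.1 dBm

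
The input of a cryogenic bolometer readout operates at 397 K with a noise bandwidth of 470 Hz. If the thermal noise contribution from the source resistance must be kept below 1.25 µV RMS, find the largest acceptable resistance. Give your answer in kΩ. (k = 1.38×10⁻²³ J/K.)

Johnson–Nyquist: V_n = √(4kTRB) ⇒ R = V_n² / (4kTB)
4kTB = 4 × 1.38×10⁻²³ × 397 × 4.70×10² = 1.03×10⁻¹⁷
R = (1.25×10⁻⁶)² / 1.03×10⁻¹⁷ = 1.52×10⁵ Ω = 152 kΩ

152 kΩ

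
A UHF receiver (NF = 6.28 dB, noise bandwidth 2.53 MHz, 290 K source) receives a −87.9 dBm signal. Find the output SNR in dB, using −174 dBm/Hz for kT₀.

15.8 dB

Noise floor: N = −174 + 10 log₁₀(B) + NF
10 log₁₀(2.53×10⁶) = 64.03 dB
N = −174 + 64.03 + 6.28 = −103.69 dBm
SNR = P_sig − N = −87.9 − (−103.69) = 15.79 dB → 15.8 dB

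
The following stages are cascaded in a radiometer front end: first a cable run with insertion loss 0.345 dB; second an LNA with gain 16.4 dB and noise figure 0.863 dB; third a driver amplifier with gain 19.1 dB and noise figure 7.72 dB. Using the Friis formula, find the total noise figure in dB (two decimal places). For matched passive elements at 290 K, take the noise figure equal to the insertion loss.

1.59 dB

Convert to linear (a loss of L dB is a gain of −L dB): F_i = 10^(NF_i/10), G_i = 10^(G_i,dB/10)
  Stage 1: F_1 = 10^(0.345/10) = 1.083, G_1 = 10^(−0.345/10) = 0.9236
  Stage 2: F_2 = 10^(0.863/10) = 1.220, G_2 = 10^(16.4/10) = 43.65
  Stage 3: F_3 = 10^(7.72/10) = 5.916, G_3 = 10^(19.1/10) = 81.28
Friis cascade:
  F = 1.083 + (1.220 − 1)/0.9236 + (5.916 − 1)/40.32 = 1.443
NF = 10 log₁₀(1.443) = 1.59 dB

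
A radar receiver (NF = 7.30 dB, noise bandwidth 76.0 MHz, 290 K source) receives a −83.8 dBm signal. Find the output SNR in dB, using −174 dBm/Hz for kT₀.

4.1 dB

Noise floor: N = −174 + 10 log₁₀(B) + NF
10 log₁₀(7.60×10⁷) = 78.81 dB
N = −174 + 78.81 + 7.30 = −87.89 dBm
SNR = P_sig − N = −83.8 − (−87.89) = 4.09 dB → 4.1 dB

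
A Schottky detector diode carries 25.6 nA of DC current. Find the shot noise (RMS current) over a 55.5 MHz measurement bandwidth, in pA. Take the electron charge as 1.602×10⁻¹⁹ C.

I_n = √(2qI·B)
2qI·B = 2 × 1.602×10⁻¹⁹ × 2.56×10⁻⁸ × 5.55×10⁷ = 4.55×10⁻¹⁹ A²
I_n = √(4.55×10⁻¹⁹) = 6.75×10⁻¹⁰ A = 675 pA

675 pA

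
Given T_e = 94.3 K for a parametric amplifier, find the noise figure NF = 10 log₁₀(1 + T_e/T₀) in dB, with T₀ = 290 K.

1.22 dB

F = 1 + T_e/T₀ = 1 + 94.3/290 = 1.32517
NF = 10 log₁₀(1.32517) = 1.22 dB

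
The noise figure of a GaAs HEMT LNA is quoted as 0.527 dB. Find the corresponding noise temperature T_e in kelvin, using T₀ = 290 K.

F = 10^(0.527/10) = 1.12902
T_e = (F − 1)·T₀ = (1.12902 − 1) × 290 = 37.4 K

37.4 K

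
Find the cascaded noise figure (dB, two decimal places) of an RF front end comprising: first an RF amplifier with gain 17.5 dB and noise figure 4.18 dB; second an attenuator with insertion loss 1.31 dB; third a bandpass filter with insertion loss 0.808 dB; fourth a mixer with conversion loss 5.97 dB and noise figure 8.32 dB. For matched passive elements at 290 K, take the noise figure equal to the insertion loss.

Convert to linear (a loss of L dB is a gain of −L dB): F_i = 10^(NF_i/10), G_i = 10^(G_i,dB/10)
  Stage 1: F_1 = 10^(4.18/10) = 2.618, G_1 = 10^(17.5/10) = 56.23
  Stage 2: F_2 = 10^(1.31/10) = 1.352, G_2 = 10^(−1.31/10) = 0.7396
  Stage 3: F_3 = 10^(0.808/10) = 1.204, G_3 = 10^(−0.808/10) = 0.8302
  Stage 4: F_4 = 10^(8.32/10) = 6.792, G_4 = 10^(−5.97/10) = 0.2529
Friis cascade:
  F = 2.618 + (1.352 − 1)/56.23 + (1.204 − 1)/41.59 + (6.792 − 1)/34.53 = 2.797
NF = 10 log₁₀(2.797) = 4.47 dB

4.47 dB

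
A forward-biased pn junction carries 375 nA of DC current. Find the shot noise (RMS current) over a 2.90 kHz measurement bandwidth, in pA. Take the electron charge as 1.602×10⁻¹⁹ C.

18.7 pA

I_n = √(2qI·B)
2qI·B = 2 × 1.602×10⁻¹⁹ × 3.75×10⁻⁷ × 2.90×10³ = 3.48×10⁻²² A²
I_n = √(3.48×10⁻²²) = 1.87×10⁻¹¹ A = 18.7 pA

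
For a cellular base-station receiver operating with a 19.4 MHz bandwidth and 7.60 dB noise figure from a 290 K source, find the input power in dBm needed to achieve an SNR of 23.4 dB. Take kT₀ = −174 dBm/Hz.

−70.1 dBm

Sensitivity = −174 + 10 log₁₀(B) + NF + SNR_min
= −174 + 72.88 + 7.60 + 23.4
= −70.12 dBm → −70.1 dBm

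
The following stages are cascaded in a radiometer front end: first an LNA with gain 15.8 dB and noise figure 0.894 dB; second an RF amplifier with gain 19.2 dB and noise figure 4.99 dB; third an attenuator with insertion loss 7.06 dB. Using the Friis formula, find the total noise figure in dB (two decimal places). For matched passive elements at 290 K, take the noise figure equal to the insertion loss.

Convert to linear (a loss of L dB is a gain of −L dB): F_i = 10^(NF_i/10), G_i = 10^(G_i,dB/10)
  Stage 1: F_1 = 10^(0.894/10) = 1.229, G_1 = 10^(15.8/10) = 38.02
  Stage 2: F_2 = 10^(4.99/10) = 3.155, G_2 = 10^(19.2/10) = 83.18
  Stage 3: F_3 = 10^(7.06/10) = 5.082, G_3 = 10^(−7.06/10) = 0.1968
Friis cascade:
  F = 1.229 + (3.155 − 1)/38.02 + (5.082 − 1)/3162 = 1.287
NF = 10 log₁₀(1.287) = 1.09 dB

1.09 dB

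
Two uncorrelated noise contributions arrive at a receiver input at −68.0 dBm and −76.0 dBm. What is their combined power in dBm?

Convert to linear, add, convert back:
P₁ = 1.58×10⁻¹⁰ W, P₂ = 2.51×10⁻¹¹ W
P_tot = 1.84×10⁻¹⁰ W → 10 log₁₀(P_tot / 10⁻³) = −67.4 dBm

−67.4 dBm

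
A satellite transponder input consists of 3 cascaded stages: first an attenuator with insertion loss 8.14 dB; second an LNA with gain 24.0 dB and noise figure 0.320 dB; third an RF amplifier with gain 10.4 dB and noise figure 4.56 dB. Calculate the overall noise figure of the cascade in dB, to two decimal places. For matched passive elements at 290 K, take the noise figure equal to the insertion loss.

8.49 dB

Convert to linear (a loss of L dB is a gain of −L dB): F_i = 10^(NF_i/10), G_i = 10^(G_i,dB/10)
  Stage 1: F_1 = 10^(8.14/10) = 6.516, G_1 = 10^(−8.14/10) = 0.1535
  Stage 2: F_2 = 10^(0.320/10) = 1.076, G_2 = 10^(24.0/10) = 251.2
  Stage 3: F_3 = 10^(4.56/10) = 2.858, G_3 = 10^(10.4/10) = 10.96
Friis cascade:
  F = 6.516 + (1.076 − 1)/0.1535 + (2.858 − 1)/38.55 = 7.063
NF = 10 log₁₀(7.063) = 8.49 dB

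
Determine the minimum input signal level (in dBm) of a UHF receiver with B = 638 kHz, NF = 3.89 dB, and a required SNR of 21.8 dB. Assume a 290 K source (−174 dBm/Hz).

−90.3 dBm

Sensitivity = −174 + 10 log₁₀(B) + NF + SNR_min
= −174 + 58.05 + 3.89 + 21.8
= −90.26 dBm → −90.3 dBm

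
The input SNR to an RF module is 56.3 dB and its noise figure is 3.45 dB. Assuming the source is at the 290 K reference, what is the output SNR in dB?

52.85 dB

By definition F = SNR_in/SNR_out, so in dB: SNR_out = SNR_in − NF
SNR_out = 56.3 − 3.45 = 52.85 dB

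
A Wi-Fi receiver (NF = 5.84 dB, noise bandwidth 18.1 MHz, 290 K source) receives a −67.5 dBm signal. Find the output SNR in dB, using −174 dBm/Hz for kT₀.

Noise floor: N = −174 + 10 log₁₀(B) + NF
10 log₁₀(1.81×10⁷) = 72.58 dB
N = −174 + 72.58 + 5.84 = −95.58 dBm
SNR = P_sig − N = −67.5 − (−95.58) = 28.08 dB → 28.1 dB

28.1 dB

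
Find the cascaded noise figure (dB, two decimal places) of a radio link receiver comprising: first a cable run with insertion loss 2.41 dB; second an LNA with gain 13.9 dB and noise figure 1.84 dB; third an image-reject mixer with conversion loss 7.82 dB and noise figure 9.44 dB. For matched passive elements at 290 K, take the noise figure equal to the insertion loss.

5.07 dB

Convert to linear (a loss of L dB is a gain of −L dB): F_i = 10^(NF_i/10), G_i = 10^(G_i,dB/10)
  Stage 1: F_1 = 10^(2.41/10) = 1.742, G_1 = 10^(−2.41/10) = 0.5741
  Stage 2: F_2 = 10^(1.84/10) = 1.528, G_2 = 10^(13.9/10) = 24.55
  Stage 3: F_3 = 10^(9.44/10) = 8.790, G_3 = 10^(−7.82/10) = 0.1652
Friis cascade:
  F = 1.742 + (1.528 − 1)/0.5741 + (8.790 − 1)/14.09 = 3.214
NF = 10 log₁₀(3.214) = 5.07 dB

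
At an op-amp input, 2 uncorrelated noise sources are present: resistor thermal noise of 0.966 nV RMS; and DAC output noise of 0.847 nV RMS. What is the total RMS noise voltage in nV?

Uncorrelated sources add in power (mean-square): V_tot = √(ΣV_i²)
V_tot = √[(9.66×10⁻¹⁰)² + (8.47×10⁻¹⁰)²] = 1.28×10⁻⁹ V = 1.28 nV

1.28 nV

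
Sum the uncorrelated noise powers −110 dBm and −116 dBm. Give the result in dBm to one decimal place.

Convert to linear, add, convert back:
P₁ = 1.00×10⁻¹⁴ W, P₂ = 2.51×10⁻¹⁵ W
P_tot = 1.25×10⁻¹⁴ W → 10 log₁₀(P_tot / 10⁻³) = −109.0 dBm

−109.0 dBm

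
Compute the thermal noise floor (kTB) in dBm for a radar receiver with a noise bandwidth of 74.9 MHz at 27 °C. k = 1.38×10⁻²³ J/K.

−95.1 dBm

T = 27 °C + 273.15 = 300.15 K
P_n = kTB = 1.38×10⁻²³ × 300.15 × 7.49×10⁷ = 3.10×10⁻¹³ W
In dBm: 10 log₁₀(3.10×10⁻¹³ / 10⁻³) = −95.1 dBm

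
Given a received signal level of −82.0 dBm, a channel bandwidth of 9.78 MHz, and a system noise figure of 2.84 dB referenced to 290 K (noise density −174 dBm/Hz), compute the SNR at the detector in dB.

19.3 dB

Noise floor: N = −174 + 10 log₁₀(B) + NF
10 log₁₀(9.78×10⁶) = 69.9 dB
N = −174 + 69.9 + 2.84 = −101.26 dBm
SNR = P_sig − N = −82.0 − (−101.26) = 19.26 dB → 19.3 dB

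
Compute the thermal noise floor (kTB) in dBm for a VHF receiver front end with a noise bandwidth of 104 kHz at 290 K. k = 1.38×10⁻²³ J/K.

P_n = kTB = 1.38×10⁻²³ × 290 × 1.04×10⁵ = 4.16×10⁻¹⁶ W
In dBm: 10 log₁₀(4.16×10⁻¹⁶ / 10⁻³) = −123.8 dBm

−123.8 dBm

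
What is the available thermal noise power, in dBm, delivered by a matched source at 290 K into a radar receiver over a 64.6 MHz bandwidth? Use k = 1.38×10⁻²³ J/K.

−95.9 dBm

P_n = kTB = 1.38×10⁻²³ × 290 × 6.46×10⁷ = 2.59×10⁻¹³ W
In dBm: 10 log₁₀(2.59×10⁻¹³ / 10⁻³) = −95.9 dBm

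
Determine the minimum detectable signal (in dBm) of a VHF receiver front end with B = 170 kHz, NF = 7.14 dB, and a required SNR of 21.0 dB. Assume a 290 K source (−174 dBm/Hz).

Sensitivity = −174 + 10 log₁₀(B) + NF + SNR_min
= −174 + 52.3 + 7.14 + 21.0
= −93.56 dBm → −93.6 dBm

−93.6 dBm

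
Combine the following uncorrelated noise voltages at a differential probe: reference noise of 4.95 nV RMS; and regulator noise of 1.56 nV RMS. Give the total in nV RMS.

Uncorrelated sources add in power (mean-square): V_tot = √(ΣV_i²)
V_tot = √[(4.95×10⁻⁹)² + (1.56×10⁻⁹)²] = 5.19×10⁻⁹ V = 5.19 nV

5.19 nV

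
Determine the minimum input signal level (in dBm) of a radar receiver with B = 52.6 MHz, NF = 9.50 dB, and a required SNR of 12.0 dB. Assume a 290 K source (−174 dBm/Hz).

Sensitivity = −174 + 10 log₁₀(B) + NF + SNR_min
= −174 + 77.21 + 9.50 + 12.0
= −75.29 dBm → −75.3 dBm

−75.3 dBm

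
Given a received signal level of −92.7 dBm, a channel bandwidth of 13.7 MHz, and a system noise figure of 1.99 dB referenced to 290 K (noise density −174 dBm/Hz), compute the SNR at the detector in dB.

Noise floor: N = −174 + 10 log₁₀(B) + NF
10 log₁₀(1.37×10⁷) = 71.37 dB
N = −174 + 71.37 + 1.99 = −100.64 dBm
SNR = P_sig − N = −92.7 − (−100.64) = 7.94 dB → 7.9 dB

7.9 dB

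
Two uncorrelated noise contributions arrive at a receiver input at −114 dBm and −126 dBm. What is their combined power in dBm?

Convert to linear, add, convert back:
P₁ = 3.98×10⁻¹⁵ W, P₂ = 2.51×10⁻¹⁶ W
P_tot = 4.23×10⁻¹⁵ W → 10 log₁₀(P_tot / 10⁻³) = −113.7 dBm

−113.7 dBm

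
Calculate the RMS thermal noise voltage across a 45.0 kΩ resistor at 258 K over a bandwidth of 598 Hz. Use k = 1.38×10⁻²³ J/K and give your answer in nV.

619 nV

V_n = √(4kTRB)
4kTRB = 4 × 1.38×10⁻²³ × 258 × 4.50×10⁴ × 5.98×10² = 3.83×10⁻¹³ V²
V_n = √(3.83×10⁻¹³) = 6.19×10⁻⁷ V = 619 nV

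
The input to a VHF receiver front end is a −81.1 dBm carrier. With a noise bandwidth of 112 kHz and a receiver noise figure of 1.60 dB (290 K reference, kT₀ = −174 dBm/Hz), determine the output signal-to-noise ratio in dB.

40.8 dB

Noise floor: N = −174 + 10 log₁₀(B) + NF
10 log₁₀(1.12×10⁵) = 50.49 dB
N = −174 + 50.49 + 1.60 = −121.91 dBm
SNR = P_sig − N = −81.1 − (−121.91) = 40.81 dB → 40.8 dB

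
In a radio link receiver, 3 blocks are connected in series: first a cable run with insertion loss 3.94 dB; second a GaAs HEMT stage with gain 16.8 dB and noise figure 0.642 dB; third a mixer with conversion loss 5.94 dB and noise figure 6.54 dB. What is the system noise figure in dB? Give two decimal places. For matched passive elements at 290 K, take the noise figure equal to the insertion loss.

4.85 dB

Convert to linear (a loss of L dB is a gain of −L dB): F_i = 10^(NF_i/10), G_i = 10^(G_i,dB/10)
  Stage 1: F_1 = 10^(3.94/10) = 2.477, G_1 = 10^(−3.94/10) = 0.4036
  Stage 2: F_2 = 10^(0.642/10) = 1.159, G_2 = 10^(16.8/10) = 47.86
  Stage 3: F_3 = 10^(6.54/10) = 4.508, G_3 = 10^(−5.94/10) = 0.2547
Friis cascade:
  F = 2.477 + (1.159 − 1)/0.4036 + (4.508 − 1)/19.32 = 3.054
NF = 10 log₁₀(3.054) = 4.85 dB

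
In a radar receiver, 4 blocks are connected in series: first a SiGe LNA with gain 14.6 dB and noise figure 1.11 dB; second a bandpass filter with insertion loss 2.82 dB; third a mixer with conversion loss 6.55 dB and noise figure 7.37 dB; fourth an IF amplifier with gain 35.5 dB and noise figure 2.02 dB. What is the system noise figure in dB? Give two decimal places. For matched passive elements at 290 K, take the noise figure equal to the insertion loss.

2.54 dB

Convert to linear (a loss of L dB is a gain of −L dB): F_i = 10^(NF_i/10), G_i = 10^(G_i,dB/10)
  Stage 1: F_1 = 10^(1.11/10) = 1.291, G_1 = 10^(14.6/10) = 28.84
  Stage 2: F_2 = 10^(2.82/10) = 1.914, G_2 = 10^(−2.82/10) = 0.5224
  Stage 3: F_3 = 10^(7.37/10) = 5.458, G_3 = 10^(−6.55/10) = 0.2213
  Stage 4: F_4 = 10^(2.02/10) = 1.592, G_4 = 10^(35.5/10) = 3548
Friis cascade:
  F = 1.291 + (1.914 − 1)/28.84 + (5.458 − 1)/15.07 + (1.592 − 1)/3.334 = 1.796
NF = 10 log₁₀(1.796) = 2.54 dB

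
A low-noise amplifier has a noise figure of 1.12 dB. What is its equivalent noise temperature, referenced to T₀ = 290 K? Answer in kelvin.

F = 10^(1.12/10) = 1.2942
T_e = (F − 1)·T₀ = (1.2942 − 1) × 290 = 85.3 K

85.3 K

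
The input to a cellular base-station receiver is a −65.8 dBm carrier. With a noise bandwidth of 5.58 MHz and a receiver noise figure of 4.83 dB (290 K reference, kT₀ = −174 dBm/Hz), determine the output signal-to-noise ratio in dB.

35.9 dB

Noise floor: N = −174 + 10 log₁₀(B) + NF
10 log₁₀(5.58×10⁶) = 67.47 dB
N = −174 + 67.47 + 4.83 = −101.70 dBm
SNR = P_sig − N = −65.8 − (−101.70) = 35.90 dB → 35.9 dB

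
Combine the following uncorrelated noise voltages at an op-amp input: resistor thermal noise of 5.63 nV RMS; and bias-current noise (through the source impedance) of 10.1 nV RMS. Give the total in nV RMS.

11.6 nV

Uncorrelated sources add in power (mean-square): V_tot = √(ΣV_i²)
V_tot = √[(5.63×10⁻⁹)² + (1.01×10⁻⁸)²] = 1.16×10⁻⁸ V = 11.6 nV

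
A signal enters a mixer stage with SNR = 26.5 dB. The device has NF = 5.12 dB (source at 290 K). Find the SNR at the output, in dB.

21.38 dB

By definition F = SNR_in/SNR_out, so in dB: SNR_out = SNR_in − NF
SNR_out = 26.5 − 5.12 = 21.38 dB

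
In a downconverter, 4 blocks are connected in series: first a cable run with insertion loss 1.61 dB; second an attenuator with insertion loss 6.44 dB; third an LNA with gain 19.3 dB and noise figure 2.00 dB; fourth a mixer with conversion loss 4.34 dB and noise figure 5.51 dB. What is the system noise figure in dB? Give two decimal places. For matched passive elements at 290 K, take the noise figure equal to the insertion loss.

10.13 dB

Convert to linear (a loss of L dB is a gain of −L dB): F_i = 10^(NF_i/10), G_i = 10^(G_i,dB/10)
  Stage 1: F_1 = 10^(1.61/10) = 1.449, G_1 = 10^(−1.61/10) = 0.6902
  Stage 2: F_2 = 10^(6.44/10) = 4.406, G_2 = 10^(−6.44/10) = 0.2270
  Stage 3: F_3 = 10^(2.00/10) = 1.585, G_3 = 10^(19.3/10) = 85.11
  Stage 4: F_4 = 10^(5.51/10) = 3.556, G_4 = 10^(−4.34/10) = 0.3681
Friis cascade:
  F = 1.449 + (4.406 − 1)/0.6902 + (1.585 − 1)/0.1567 + (3.556 − 1)/13.34 = 10.31
NF = 10 log₁₀(10.31) = 10.13 dB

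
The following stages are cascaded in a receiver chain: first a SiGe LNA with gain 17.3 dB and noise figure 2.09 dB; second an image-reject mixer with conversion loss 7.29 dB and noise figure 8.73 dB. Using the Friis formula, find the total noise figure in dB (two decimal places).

Convert to linear (a loss of L dB is a gain of −L dB): F_i = 10^(NF_i/10), G_i = 10^(G_i,dB/10)
  Stage 1: F_1 = 10^(2.09/10) = 1.618, G_1 = 10^(17.3/10) = 53.70
  Stage 2: F_2 = 10^(8.73/10) = 7.464, G_2 = 10^(−7.29/10) = 0.1866
Friis cascade:
  F = 1.618 + (7.464 − 1)/53.70 = 1.738
NF = 10 log₁₀(1.738) = 2.40 dB

2.40 dB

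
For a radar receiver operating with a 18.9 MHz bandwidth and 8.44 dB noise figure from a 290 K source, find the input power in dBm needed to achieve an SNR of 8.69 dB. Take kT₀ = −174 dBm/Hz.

Sensitivity = −174 + 10 log₁₀(B) + NF + SNR_min
= −174 + 72.76 + 8.44 + 8.69
= −84.11 dBm → −84.1 dBm

−84.1 dBm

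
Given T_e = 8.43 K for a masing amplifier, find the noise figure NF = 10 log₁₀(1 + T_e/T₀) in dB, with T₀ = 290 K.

F = 1 + T_e/T₀ = 1 + 8.43/290 = 1.02907
NF = 10 log₁₀(1.02907) = 0.124 dB

0.124 dB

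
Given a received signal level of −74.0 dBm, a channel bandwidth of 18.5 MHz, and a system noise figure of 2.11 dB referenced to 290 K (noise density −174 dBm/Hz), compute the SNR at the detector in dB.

Noise floor: N = −174 + 10 log₁₀(B) + NF
10 log₁₀(1.85×10⁷) = 72.67 dB
N = −174 + 72.67 + 2.11 = −99.22 dBm
SNR = P_sig − N = −74.0 − (−99.22) = 25.22 dB → 25.2 dB

25.2 dB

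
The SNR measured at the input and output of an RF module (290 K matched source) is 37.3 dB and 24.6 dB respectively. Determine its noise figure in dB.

12.7 dB

NF (dB) = SNR_in(dB) − SNR_out(dB) when the source is at T₀
NF = 37.3 − 24.6 = 12.7 dB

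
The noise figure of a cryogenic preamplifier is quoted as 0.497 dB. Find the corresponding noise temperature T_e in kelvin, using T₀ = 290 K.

35.2 K

F = 10^(0.497/10) = 1.12124
T_e = (F − 1)·T₀ = (1.12124 − 1) × 290 = 35.2 K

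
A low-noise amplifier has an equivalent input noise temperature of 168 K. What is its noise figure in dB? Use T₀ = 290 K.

F = 1 + T_e/T₀ = 1 + 168/290 = 1.57931
NF = 10 log₁₀(1.57931) = 1.98 dB

1.98 dB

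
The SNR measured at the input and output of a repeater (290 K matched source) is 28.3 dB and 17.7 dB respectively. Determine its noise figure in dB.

NF (dB) = SNR_in(dB) − SNR_out(dB) when the source is at T₀
NF = 28.3 − 17.7 = 10.6 dB

10.6 dB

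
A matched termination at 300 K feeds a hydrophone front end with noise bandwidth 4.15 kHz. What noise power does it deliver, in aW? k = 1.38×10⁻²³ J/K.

P_n = kTB = 1.38×10⁻²³ × 300 × 4.15×10³ = 1.72×10⁻¹⁷ W = 17.2 aW

17.2 aW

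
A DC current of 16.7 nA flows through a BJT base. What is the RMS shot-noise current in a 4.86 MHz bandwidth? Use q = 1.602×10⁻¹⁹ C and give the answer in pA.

I_n = √(2qI·B)
2qI·B = 2 × 1.602×10⁻¹⁹ × 1.67×10⁻⁸ × 4.86×10⁶ = 2.60×10⁻²⁰ A²
I_n = √(2.60×10⁻²⁰) = 1.61×10⁻¹⁰ A = 161 pA

161 pA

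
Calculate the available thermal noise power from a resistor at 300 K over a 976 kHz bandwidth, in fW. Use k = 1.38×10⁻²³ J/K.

P_n = kTB = 1.38×10⁻²³ × 300 × 9.76×10⁵ = 4.04×10⁻¹⁵ W = 4.04 fW

4.04 fW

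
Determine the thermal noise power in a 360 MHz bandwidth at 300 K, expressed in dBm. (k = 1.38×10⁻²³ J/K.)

−88.3 dBm

P_n = kTB = 1.38×10⁻²³ × 300 × 3.60×10⁸ = 1.49×10⁻¹² W
In dBm: 10 log₁₀(1.49×10⁻¹² / 10⁻³) = −88.3 dBm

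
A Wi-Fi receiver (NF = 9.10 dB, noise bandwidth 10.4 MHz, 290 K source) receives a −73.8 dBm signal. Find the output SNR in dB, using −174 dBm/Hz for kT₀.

Noise floor: N = −174 + 10 log₁₀(B) + NF
10 log₁₀(1.04×10⁷) = 70.17 dB
N = −174 + 70.17 + 9.10 = −94.73 dBm
SNR = P_sig − N = −73.8 − (−94.73) = 20.93 dB → 20.9 dB

20.9 dB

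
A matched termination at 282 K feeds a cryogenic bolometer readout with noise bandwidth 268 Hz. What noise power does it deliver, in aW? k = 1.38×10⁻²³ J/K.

P_n = kTB = 1.38×10⁻²³ × 282 × 2.68×10² = 1.04×10⁻¹⁸ W = 1.04 aW

1.04 aW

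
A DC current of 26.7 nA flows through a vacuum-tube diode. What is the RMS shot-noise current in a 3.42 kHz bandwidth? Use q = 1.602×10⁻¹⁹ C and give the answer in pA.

I_n = √(2qI·B)
2qI·B = 2 × 1.602×10⁻¹⁹ × 2.67×10⁻⁸ × 3.42×10³ = 2.93×10⁻²³ A²
I_n = √(2.93×10⁻²³) = 5.41×10⁻¹² A = 5.41 pA

5.41 pA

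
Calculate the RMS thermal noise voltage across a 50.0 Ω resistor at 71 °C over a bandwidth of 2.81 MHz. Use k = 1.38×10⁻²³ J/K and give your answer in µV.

1.63 µV

T = 71 °C + 273.15 = 344.15 K
V_n = √(4kTRB)
4kTRB = 4 × 1.38×10⁻²³ × 344.15 × 5.00×10¹ × 2.81×10⁶ = 2.67×10⁻¹² V²
V_n = √(2.67×10⁻¹²) = 1.63×10⁻⁶ V = 1.63 µV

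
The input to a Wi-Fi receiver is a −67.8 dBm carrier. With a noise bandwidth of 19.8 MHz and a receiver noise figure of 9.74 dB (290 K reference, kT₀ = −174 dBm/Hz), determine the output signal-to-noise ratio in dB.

Noise floor: N = −174 + 10 log₁₀(B) + NF
10 log₁₀(1.98×10⁷) = 72.97 dB
N = −174 + 72.97 + 9.74 = −91.29 dBm
SNR = P_sig − N = −67.8 − (−91.29) = 23.49 dB → 23.5 dB

23.5 dB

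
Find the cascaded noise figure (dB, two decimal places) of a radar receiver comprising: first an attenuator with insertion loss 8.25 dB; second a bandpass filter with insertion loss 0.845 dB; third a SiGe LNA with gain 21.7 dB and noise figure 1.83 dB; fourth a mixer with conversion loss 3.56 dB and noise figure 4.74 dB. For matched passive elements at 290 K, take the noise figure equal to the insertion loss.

10.96 dB

Convert to linear (a loss of L dB is a gain of −L dB): F_i = 10^(NF_i/10), G_i = 10^(G_i,dB/10)
  Stage 1: F_1 = 10^(8.25/10) = 6.683, G_1 = 10^(−8.25/10) = 0.1496
  Stage 2: F_2 = 10^(0.845/10) = 1.215, G_2 = 10^(−0.845/10) = 0.8232
  Stage 3: F_3 = 10^(1.83/10) = 1.524, G_3 = 10^(21.7/10) = 147.9
  Stage 4: F_4 = 10^(4.74/10) = 2.979, G_4 = 10^(−3.56/10) = 0.4406
Friis cascade:
  F = 6.683 + (1.215 − 1)/0.1496 + (1.524 − 1)/0.1232 + (2.979 − 1)/18.22 = 12.48
NF = 10 log₁₀(12.48) = 10.96 dB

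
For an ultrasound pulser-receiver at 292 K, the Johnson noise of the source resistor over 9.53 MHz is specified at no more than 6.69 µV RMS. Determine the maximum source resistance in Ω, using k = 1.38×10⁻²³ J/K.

291 Ω

Johnson–Nyquist: V_n = √(4kTRB) ⇒ R = V_n² / (4kTB)
4kTB = 4 × 1.38×10⁻²³ × 292 × 9.53×10⁶ = 1.54×10⁻¹³
R = (6.69×10⁻⁶)² / 1.54×10⁻¹³ = 2.91×10² Ω = 291 Ω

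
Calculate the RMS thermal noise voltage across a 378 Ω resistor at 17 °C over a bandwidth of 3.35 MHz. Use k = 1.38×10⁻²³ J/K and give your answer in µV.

4.50 µV

T = 17 °C + 273.15 = 290.15 K
V_n = √(4kTRB)
4kTRB = 4 × 1.38×10⁻²³ × 290.15 × 3.78×10² × 3.35×10⁶ = 2.03×10⁻¹¹ V²
V_n = √(2.03×10⁻¹¹) = 4.50×10⁻⁶ V = 4.50 µV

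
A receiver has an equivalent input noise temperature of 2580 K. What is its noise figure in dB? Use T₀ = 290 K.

F = 1 + T_e/T₀ = 1 + 2580/290 = 9.89655
NF = 10 log₁₀(9.89655) = 9.95 dB

9.95 dB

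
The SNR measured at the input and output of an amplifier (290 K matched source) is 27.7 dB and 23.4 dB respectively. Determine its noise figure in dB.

4.3 dB

NF (dB) = SNR_in(dB) − SNR_out(dB) when the source is at T₀
NF = 27.7 − 23.4 = 4.3 dB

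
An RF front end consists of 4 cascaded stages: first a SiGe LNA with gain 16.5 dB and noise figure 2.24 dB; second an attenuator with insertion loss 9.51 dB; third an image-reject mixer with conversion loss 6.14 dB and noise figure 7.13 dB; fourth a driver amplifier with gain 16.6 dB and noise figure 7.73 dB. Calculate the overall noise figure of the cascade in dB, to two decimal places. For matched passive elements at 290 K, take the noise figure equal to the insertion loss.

Convert to linear (a loss of L dB is a gain of −L dB): F_i = 10^(NF_i/10), G_i = 10^(G_i,dB/10)
  Stage 1: F_1 = 10^(2.24/10) = 1.675, G_1 = 10^(16.5/10) = 44.67
  Stage 2: F_2 = 10^(9.51/10) = 8.933, G_2 = 10^(−9.51/10) = 0.1119
  Stage 3: F_3 = 10^(7.13/10) = 5.164, G_3 = 10^(−6.14/10) = 0.2432
  Stage 4: F_4 = 10^(7.73/10) = 5.929, G_4 = 10^(16.6/10) = 45.71
Friis cascade:
  F = 1.675 + (8.933 − 1)/44.67 + (5.164 − 1)/5.000 + (5.929 − 1)/1.216 = 6.738
NF = 10 log₁₀(6.738) = 8.29 dB

8.29 dB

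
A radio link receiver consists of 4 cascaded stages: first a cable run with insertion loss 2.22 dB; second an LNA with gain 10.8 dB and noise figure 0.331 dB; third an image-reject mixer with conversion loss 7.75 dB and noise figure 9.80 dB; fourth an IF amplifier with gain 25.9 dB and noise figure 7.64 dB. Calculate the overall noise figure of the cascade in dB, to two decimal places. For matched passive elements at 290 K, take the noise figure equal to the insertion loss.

Convert to linear (a loss of L dB is a gain of −L dB): F_i = 10^(NF_i/10), G_i = 10^(G_i,dB/10)
  Stage 1: F_1 = 10^(2.22/10) = 1.667, G_1 = 10^(−2.22/10) = 0.5998
  Stage 2: F_2 = 10^(0.331/10) = 1.079, G_2 = 10^(10.8/10) = 12.02
  Stage 3: F_3 = 10^(9.80/10) = 9.550, G_3 = 10^(−7.75/10) = 0.1679
  Stage 4: F_4 = 10^(7.64/10) = 5.808, G_4 = 10^(25.9/10) = 389.0
Friis cascade:
  F = 1.667 + (1.079 − 1)/0.5998 + (9.550 − 1)/7.211 + (5.808 − 1)/1.211 = 6.956
NF = 10 log₁₀(6.956) = 8.42 dB

8.42 dB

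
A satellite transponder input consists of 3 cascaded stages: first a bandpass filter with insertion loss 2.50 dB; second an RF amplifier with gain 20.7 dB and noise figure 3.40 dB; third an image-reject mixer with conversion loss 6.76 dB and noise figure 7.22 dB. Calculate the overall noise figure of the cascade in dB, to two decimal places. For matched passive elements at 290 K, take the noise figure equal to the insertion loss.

5.97 dB

Convert to linear (a loss of L dB is a gain of −L dB): F_i = 10^(NF_i/10), G_i = 10^(G_i,dB/10)
  Stage 1: F_1 = 10^(2.50/10) = 1.778, G_1 = 10^(−2.50/10) = 0.5623
  Stage 2: F_2 = 10^(3.40/10) = 2.188, G_2 = 10^(20.7/10) = 117.5
  Stage 3: F_3 = 10^(7.22/10) = 5.272, G_3 = 10^(−6.76/10) = 0.2109
Friis cascade:
  F = 1.778 + (2.188 − 1)/0.5623 + (5.272 − 1)/66.07 = 3.955
NF = 10 log₁₀(3.955) = 5.97 dB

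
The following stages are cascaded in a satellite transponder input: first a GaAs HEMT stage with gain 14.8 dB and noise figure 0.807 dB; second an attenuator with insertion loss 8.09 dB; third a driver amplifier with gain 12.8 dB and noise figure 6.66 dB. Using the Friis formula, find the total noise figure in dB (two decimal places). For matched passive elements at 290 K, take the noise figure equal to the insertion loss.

Convert to linear (a loss of L dB is a gain of −L dB): F_i = 10^(NF_i/10), G_i = 10^(G_i,dB/10)
  Stage 1: F_1 = 10^(0.807/10) = 1.204, G_1 = 10^(14.8/10) = 30.20
  Stage 2: F_2 = 10^(8.09/10) = 6.442, G_2 = 10^(−8.09/10) = 0.1552
  Stage 3: F_3 = 10^(6.66/10) = 4.634, G_3 = 10^(12.8/10) = 19.05
Friis cascade:
  F = 1.204 + (6.442 − 1)/30.20 + (4.634 − 1)/4.688 = 2.160
NF = 10 log₁₀(2.160) = 3.34 dB

3.34 dB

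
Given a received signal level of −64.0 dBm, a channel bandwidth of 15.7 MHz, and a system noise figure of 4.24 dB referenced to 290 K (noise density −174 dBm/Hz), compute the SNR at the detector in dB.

Noise floor: N = −174 + 10 log₁₀(B) + NF
10 log₁₀(1.57×10⁷) = 71.96 dB
N = −174 + 71.96 + 4.24 = −97.80 dBm
SNR = P_sig − N = −64.0 − (−97.80) = 33.80 dB → 33.8 dB

33.8 dB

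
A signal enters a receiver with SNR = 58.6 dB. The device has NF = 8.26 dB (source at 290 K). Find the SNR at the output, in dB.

50.34 dB

By definition F = SNR_in/SNR_out, so in dB: SNR_out = SNR_in − NF
SNR_out = 58.6 − 8.26 = 50.34 dB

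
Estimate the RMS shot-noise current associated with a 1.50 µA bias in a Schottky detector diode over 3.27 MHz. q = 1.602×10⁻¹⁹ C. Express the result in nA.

1.25 nA

I_n = √(2qI·B)
2qI·B = 2 × 1.602×10⁻¹⁹ × 1.50×10⁻⁶ × 3.27×10⁶ = 1.57×10⁻¹⁸ A²
I_n = √(1.57×10⁻¹⁸) = 1.25×10⁻⁹ A = 1.25 nA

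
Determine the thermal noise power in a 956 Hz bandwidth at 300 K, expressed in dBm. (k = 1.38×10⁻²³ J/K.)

P_n = kTB = 1.38×10⁻²³ × 300 × 9.56×10² = 3.96×10⁻¹⁸ W
In dBm: 10 log₁₀(3.96×10⁻¹⁸ / 10⁻³) = −144.0 dBm

−144.0 dBm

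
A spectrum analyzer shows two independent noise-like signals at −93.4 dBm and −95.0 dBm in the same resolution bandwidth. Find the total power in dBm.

Convert to linear, add, convert back:
P₁ = 4.57×10⁻¹³ W, P₂ = 3.16×10⁻¹³ W
P_tot = 7.73×10⁻¹³ W → 10 log₁₀(P_tot / 10⁻³) = −91.1 dBm

−91.1 dBm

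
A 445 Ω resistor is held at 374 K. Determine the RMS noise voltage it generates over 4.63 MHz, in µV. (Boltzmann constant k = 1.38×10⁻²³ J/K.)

6.52 µV

V_n = √(4kTRB)
4kTRB = 4 × 1.38×10⁻²³ × 374 × 4.45×10² × 4.63×10⁶ = 4.25×10⁻¹¹ V²
V_n = √(4.25×10⁻¹¹) = 6.52×10⁻⁶ V = 6.52 µV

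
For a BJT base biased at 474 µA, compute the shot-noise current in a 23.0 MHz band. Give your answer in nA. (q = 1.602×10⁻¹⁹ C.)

59.1 nA

I_n = √(2qI·B)
2qI·B = 2 × 1.602×10⁻¹⁹ × 4.74×10⁻⁴ × 2.30×10⁷ = 3.49×10⁻¹⁵ A²
I_n = √(3.49×10⁻¹⁵) = 5.91×10⁻⁸ A = 59.1 nA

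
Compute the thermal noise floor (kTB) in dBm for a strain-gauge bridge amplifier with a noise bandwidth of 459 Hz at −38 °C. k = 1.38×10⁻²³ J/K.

T = −38 °C + 273.15 = 235.15 K
P_n = kTB = 1.38×10⁻²³ × 235.15 × 4.59×10² = 1.49×10⁻¹⁸ W
In dBm: 10 log₁₀(1.49×10⁻¹⁸ / 10⁻³) = −148.3 dBm

−148.3 dBm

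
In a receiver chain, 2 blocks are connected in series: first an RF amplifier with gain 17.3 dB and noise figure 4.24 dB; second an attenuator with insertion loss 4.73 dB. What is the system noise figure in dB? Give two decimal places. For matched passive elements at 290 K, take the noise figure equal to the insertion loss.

4.30 dB

Convert to linear (a loss of L dB is a gain of −L dB): F_i = 10^(NF_i/10), G_i = 10^(G_i,dB/10)
  Stage 1: F_1 = 10^(4.24/10) = 2.655, G_1 = 10^(17.3/10) = 53.70
  Stage 2: F_2 = 10^(4.73/10) = 2.972, G_2 = 10^(−4.73/10) = 0.3365
Friis cascade:
  F = 2.655 + (2.972 − 1)/53.70 = 2.691
NF = 10 log₁₀(2.691) = 4.30 dB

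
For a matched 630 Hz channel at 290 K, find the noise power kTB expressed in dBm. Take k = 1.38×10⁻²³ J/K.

−146.0 dBm

P_n = kTB = 1.38×10⁻²³ × 290 × 6.30×10² = 2.52×10⁻¹⁸ W
In dBm: 10 log₁₀(2.52×10⁻¹⁸ / 10⁻³) = −146.0 dBm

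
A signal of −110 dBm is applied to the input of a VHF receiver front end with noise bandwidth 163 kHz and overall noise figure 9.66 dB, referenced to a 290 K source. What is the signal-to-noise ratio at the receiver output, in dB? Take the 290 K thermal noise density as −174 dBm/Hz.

2.2 dB

Noise floor: N = −174 + 10 log₁₀(B) + NF
10 log₁₀(1.63×10⁵) = 52.12 dB
N = −174 + 52.12 + 9.66 = −112.22 dBm
SNR = P_sig − N = −110 − (−112.22) = 2.22 dB → 2.2 dB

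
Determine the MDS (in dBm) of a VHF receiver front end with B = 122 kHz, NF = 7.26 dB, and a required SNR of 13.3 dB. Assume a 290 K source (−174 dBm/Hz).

Sensitivity = −174 + 10 log₁₀(B) + NF + SNR_min
= −174 + 50.86 + 7.26 + 13.3
= −102.58 dBm → −102.6 dBm

−102.6 dBm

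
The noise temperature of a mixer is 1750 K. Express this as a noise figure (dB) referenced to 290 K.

F = 1 + T_e/T₀ = 1 + 1750/290 = 7.03448
NF = 10 log₁₀(7.03448) = 8.47 dB

8.47 dB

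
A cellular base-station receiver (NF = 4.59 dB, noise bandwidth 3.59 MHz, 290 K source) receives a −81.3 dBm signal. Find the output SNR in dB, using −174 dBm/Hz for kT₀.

Noise floor: N = −174 + 10 log₁₀(B) + NF
10 log₁₀(3.59×10⁶) = 65.55 dB
N = −174 + 65.55 + 4.59 = −103.86 dBm
SNR = P_sig − N = −81.3 − (−103.86) = 22.56 dB → 22.6 dB

22.6 dB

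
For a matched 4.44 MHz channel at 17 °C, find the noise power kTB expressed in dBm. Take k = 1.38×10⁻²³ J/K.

−107.5 dBm

T = 17 °C + 273.15 = 290.15 K
P_n = kTB = 1.38×10⁻²³ × 290.15 × 4.44×10⁶ = 1.78×10⁻¹⁴ W
In dBm: 10 log₁₀(1.78×10⁻¹⁴ / 10⁻³) = −107.5 dBm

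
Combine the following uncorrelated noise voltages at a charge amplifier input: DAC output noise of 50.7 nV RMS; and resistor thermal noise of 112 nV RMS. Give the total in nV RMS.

Uncorrelated sources add in power (mean-square): V_tot = √(ΣV_i²)
V_tot = √[(5.07×10⁻⁸)² + (1.12×10⁻⁷)²] = 1.23×10⁻⁷ V = 123 nV

123 nV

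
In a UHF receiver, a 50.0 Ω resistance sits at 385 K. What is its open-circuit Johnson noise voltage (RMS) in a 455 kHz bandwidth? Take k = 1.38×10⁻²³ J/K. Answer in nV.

695 nV

V_n = √(4kTRB)
4kTRB = 4 × 1.38×10⁻²³ × 385 × 5.00×10¹ × 4.55×10⁵ = 4.83×10⁻¹³ V²
V_n = √(4.83×10⁻¹³) = 6.95×10⁻⁷ V = 695 nV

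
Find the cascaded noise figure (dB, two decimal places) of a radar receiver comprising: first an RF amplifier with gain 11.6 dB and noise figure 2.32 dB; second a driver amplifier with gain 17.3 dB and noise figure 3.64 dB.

2.55 dB

Convert to linear (a loss of L dB is a gain of −L dB): F_i = 10^(NF_i/10), G_i = 10^(G_i,dB/10)
  Stage 1: F_1 = 10^(2.32/10) = 1.706, G_1 = 10^(11.6/10) = 14.45
  Stage 2: F_2 = 10^(3.64/10) = 2.312, G_2 = 10^(17.3/10) = 53.70
Friis cascade:
  F = 1.706 + (2.312 − 1)/14.45 = 1.797
NF = 10 log₁₀(1.797) = 2.55 dB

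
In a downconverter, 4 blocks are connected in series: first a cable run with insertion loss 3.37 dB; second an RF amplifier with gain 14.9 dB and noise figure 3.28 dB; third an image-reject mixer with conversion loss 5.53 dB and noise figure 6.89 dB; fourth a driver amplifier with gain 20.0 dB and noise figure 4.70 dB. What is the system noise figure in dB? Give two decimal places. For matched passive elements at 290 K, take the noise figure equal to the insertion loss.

Convert to linear (a loss of L dB is a gain of −L dB): F_i = 10^(NF_i/10), G_i = 10^(G_i,dB/10)
  Stage 1: F_1 = 10^(3.37/10) = 2.173, G_1 = 10^(−3.37/10) = 0.4603
  Stage 2: F_2 = 10^(3.28/10) = 2.128, G_2 = 10^(14.9/10) = 30.90
  Stage 3: F_3 = 10^(6.89/10) = 4.887, G_3 = 10^(−5.53/10) = 0.2799
  Stage 4: F_4 = 10^(4.70/10) = 2.951, G_4 = 10^(20.0/10) = 100.0
Friis cascade:
  F = 2.173 + (2.128 − 1)/0.4603 + (4.887 − 1)/14.22 + (2.951 − 1)/3.981 = 5.387
NF = 10 log₁₀(5.387) = 7.31 dB

7.31 dB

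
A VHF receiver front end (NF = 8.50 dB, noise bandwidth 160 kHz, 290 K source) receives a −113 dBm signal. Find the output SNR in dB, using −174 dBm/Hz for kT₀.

0.5 dB

Noise floor: N = −174 + 10 log₁₀(B) + NF
10 log₁₀(1.60×10⁵) = 52.04 dB
N = −174 + 52.04 + 8.50 = −113.46 dBm
SNR = P_sig − N = −113 − (−113.46) = 0.46 dB → 0.5 dB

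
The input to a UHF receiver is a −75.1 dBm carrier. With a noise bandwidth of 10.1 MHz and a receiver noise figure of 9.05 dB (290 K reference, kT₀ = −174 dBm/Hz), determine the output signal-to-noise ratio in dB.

Noise floor: N = −174 + 10 log₁₀(B) + NF
10 log₁₀(1.01×10⁷) = 70.04 dB
N = −174 + 70.04 + 9.05 = −94.91 dBm
SNR = P_sig − N = −75.1 − (−94.91) = 19.81 dB → 19.8 dB

19.8 dB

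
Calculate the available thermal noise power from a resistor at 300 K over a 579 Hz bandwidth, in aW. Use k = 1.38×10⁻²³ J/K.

P_n = kTB = 1.38×10⁻²³ × 300 × 5.79×10² = 2.40×10⁻¹⁸ W = 2.40 aW

2.40 aW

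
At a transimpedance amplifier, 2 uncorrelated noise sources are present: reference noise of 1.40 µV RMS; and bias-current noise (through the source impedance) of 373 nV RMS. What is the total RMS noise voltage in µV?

1.45 µV

Uncorrelated sources add in power (mean-square): V_tot = √(ΣV_i²)
V_tot = √[(1.40×10⁻⁶)² + (3.73×10⁻⁷)²] = 1.45×10⁻⁶ V = 1.45 µV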